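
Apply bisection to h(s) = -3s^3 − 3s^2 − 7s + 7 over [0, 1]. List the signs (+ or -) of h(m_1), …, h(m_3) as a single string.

midpoint 0.5: h = 2.375 > 0 → [0.5, 1]
midpoint 0.75: h = -1.203125 < 0 → [0.5, 0.75]
midpoint 0.625: h = 0.720703 > 0 → [0.625, 0.75]

+-+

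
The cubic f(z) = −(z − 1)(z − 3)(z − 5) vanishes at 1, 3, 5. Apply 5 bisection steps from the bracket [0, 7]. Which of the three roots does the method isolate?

5

m = 3.5, f(m) = 1.875 (+); new bracket [3.5, 7]
m = 5.25, f(m) = -2.390625 (−); new bracket [3.5, 5.25]
m = 4.375, f(m) = 2.900391 (+); new bracket [4.375, 5.25]
m = 4.8125, f(m) = 1.2957 (+); new bracket [4.8125, 5.25]
m = 5.03125, f(m) = -0.2559 (−); new bracket [4.8125, 5.03125]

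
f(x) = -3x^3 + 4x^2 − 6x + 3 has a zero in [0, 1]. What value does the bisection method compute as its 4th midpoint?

m = 0.5, f(m) = 0.625 (+); new bracket [0.5, 1]
m = 0.75, f(m) = -0.515625 (−); new bracket [0.5, 0.75]
m = 0.625, f(m) = 0.080078 (+); new bracket [0.625, 0.75]
m = 0.6875, f(m) = -0.2092 (−); new bracket [0.625, 0.6875]

0.6875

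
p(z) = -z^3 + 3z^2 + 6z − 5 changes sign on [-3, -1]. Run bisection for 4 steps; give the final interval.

[-1.875, -1.75]

midpoint -2: p = 3 > 0 → [-2, -1]
midpoint -1.5: p = -3.875 < 0 → [-2, -1.5]
midpoint -1.75: p = -0.953125 < 0 → [-2, -1.75]
midpoint -1.875: p = 0.8887 > 0 → [-1.875, -1.75]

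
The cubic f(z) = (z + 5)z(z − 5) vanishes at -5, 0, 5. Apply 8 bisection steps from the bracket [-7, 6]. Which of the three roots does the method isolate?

-5

f(-0.5) = 12.375 > 0, so the root lies in [-7, -0.5]
f(-3.75) = 41.015625 > 0, so the root lies in [-7, -3.75]
f(-5.375) = -20.912109 < 0, so the root lies in [-5.375, -3.75]
f(-4.5625) = 19.0876 > 0, so the root lies in [-5.375, -4.5625]
f(-4.96875) = 1.5479 > 0, so the root lies in [-5.375, -4.96875]
f(-5.171875) = -9.0419 < 0, so the root lies in [-5.171875, -4.96875]
f(-5.0703125) = -3.5901 < 0, so the root lies in [-5.0703125, -4.96875]
f(-5.01953125) = -0.9823 < 0, so the root lies in [-5.01953125, -4.96875]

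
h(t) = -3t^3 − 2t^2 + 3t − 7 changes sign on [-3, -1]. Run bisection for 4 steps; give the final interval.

[-1.875, -1.75]

t = -2 gives h = 3, positive; keep [-2, -1]
t = -1.5 gives h = -5.875, negative; keep [-2, -1.5]
t = -1.75 gives h = -2.296875, negative; keep [-2, -1.75]
t = -1.875 gives h = 0.1191, positive; keep [-1.875, -1.75]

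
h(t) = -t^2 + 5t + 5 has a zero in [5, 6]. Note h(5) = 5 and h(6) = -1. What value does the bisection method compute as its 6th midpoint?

5.859375

midpoint 5.5: h = 2.25 > 0 → [5.5, 6]
midpoint 5.75: h = 0.6875 > 0 → [5.75, 6]
midpoint 5.875: h = -0.140625 < 0 → [5.75, 5.875]
midpoint 5.8125: h = 0.2773 > 0 → [5.8125, 5.875]
midpoint 5.84375: h = 0.0693 > 0 → [5.84375, 5.875]
midpoint 5.859375: h = -0.0354 < 0 → [5.84375, 5.859375]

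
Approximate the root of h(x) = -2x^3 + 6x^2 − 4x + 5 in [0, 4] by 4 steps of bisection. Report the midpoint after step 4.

x = 2 gives h = 5, positive; keep [2, 4]
x = 3 gives h = -7, negative; keep [2, 3]
x = 2.5 gives h = 1.25, positive; keep [2.5, 3]
x = 2.75 gives h = -2.2188, negative; keep [2.5, 2.75]

2.75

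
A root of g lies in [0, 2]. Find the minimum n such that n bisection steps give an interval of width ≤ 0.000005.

19

Width after n steps is 2/2^n. Need 2^n ≥ 2/0.000005 = 400000.
2^18 = 262144 < 400000 ≤ 2^19 = 524288, so n = 19.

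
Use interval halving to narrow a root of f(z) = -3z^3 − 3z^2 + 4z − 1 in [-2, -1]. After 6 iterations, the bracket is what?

f(-1.5) = -3.625 < 0, so the root lies in [-2, -1.5]
f(-1.75) = -1.109375 < 0, so the root lies in [-2, -1.75]
f(-1.875) = 0.728516 > 0, so the root lies in [-1.875, -1.75]
f(-1.8125) = -0.2424 < 0, so the root lies in [-1.875, -1.8125]
f(-1.84375) = 0.2298 > 0, so the root lies in [-1.84375, -1.8125]
f(-1.828125) = -0.0096 < 0, so the root lies in [-1.84375, -1.828125]

[-1.84375, -1.828125]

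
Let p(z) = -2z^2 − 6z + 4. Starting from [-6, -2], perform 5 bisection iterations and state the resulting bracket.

[-3.625, -3.5]

z = -4 gives p = -4, negative; keep [-4, -2]
z = -3 gives p = 4, positive; keep [-4, -3]
z = -3.5 gives p = 0.5, positive; keep [-4, -3.5]
z = -3.75 gives p = -1.625, negative; keep [-3.75, -3.5]
z = -3.625 gives p = -0.5312, negative; keep [-3.625, -3.5]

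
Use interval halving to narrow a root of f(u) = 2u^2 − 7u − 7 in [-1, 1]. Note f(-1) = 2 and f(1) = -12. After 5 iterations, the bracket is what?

midpoint 0: f = -7 < 0 → [-1, 0]
midpoint -0.5: f = -3 < 0 → [-1, -0.5]
midpoint -0.75: f = -0.625 < 0 → [-1, -0.75]
midpoint -0.875: f = 0.6562 > 0 → [-0.875, -0.75]
midpoint -0.8125: f = 0.0078 > 0 → [-0.8125, -0.75]

[-0.8125, -0.75]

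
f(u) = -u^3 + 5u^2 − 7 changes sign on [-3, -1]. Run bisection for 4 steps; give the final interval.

u = -2 gives f = 21, positive; keep [-2, -1]
u = -1.5 gives f = 7.625, positive; keep [-1.5, -1]
u = -1.25 gives f = 2.765625, positive; keep [-1.25, -1]
u = -1.125 gives f = 0.752, positive; keep [-1.125, -1]

[-1.125, -1]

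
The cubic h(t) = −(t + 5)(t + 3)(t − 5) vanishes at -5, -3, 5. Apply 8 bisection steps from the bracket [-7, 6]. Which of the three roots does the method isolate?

m = -0.5, h(m) = 61.875 (+); new bracket [-0.5, 6]
m = 2.75, h(m) = 100.265625 (+); new bracket [2.75, 6]
m = 4.375, h(m) = 43.212891 (+); new bracket [4.375, 6]
m = 5.1875, h(m) = -15.6394 (−); new bracket [4.375, 5.1875]
m = 4.78125, h(m) = 16.6491 (+); new bracket [4.78125, 5.1875]
m = 4.984375, h(m) = 1.2456 (+); new bracket [4.984375, 5.1875]
m = 5.0859375, h(m) = -7.0086 (−); new bracket [4.984375, 5.0859375]
m = 5.03515625, h(m) = -2.8348 (−); new bracket [4.984375, 5.03515625]

5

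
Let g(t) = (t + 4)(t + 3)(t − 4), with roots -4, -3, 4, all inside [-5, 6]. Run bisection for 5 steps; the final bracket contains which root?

g(0.5) = -55.125 < 0, so the root lies in [0.5, 6]
g(3.25) = -33.984375 < 0, so the root lies in [3.25, 6]
g(4.625) = 41.103516 > 0, so the root lies in [3.25, 4.625]
g(3.9375) = -3.4417 < 0, so the root lies in [3.9375, 4.625]
g(4.28125) = 16.9588 > 0, so the root lies in [3.9375, 4.28125]

4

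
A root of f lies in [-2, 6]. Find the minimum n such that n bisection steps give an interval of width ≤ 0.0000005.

24

Width after n steps is 8/2^n. Need 2^n ≥ 8/0.0000005 = 16000000.
2^23 = 8388608 < 16000000 ≤ 2^24 = 16777216, so n = 24.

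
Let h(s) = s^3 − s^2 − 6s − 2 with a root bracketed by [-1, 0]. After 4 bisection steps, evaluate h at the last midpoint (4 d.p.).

-0.2532

h(-0.5) = 0.625 > 0, so the root lies in [-0.5, 0]
h(-0.25) = -0.578125 < 0, so the root lies in [-0.5, -0.25]
h(-0.375) = 0.056641 > 0, so the root lies in [-0.375, -0.25]
h(-0.3125) = -0.2532 < 0, so the root lies in [-0.375, -0.3125]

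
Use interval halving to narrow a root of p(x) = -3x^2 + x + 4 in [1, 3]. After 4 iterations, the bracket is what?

m = 2, p(m) = -6 (−); new bracket [1, 2]
m = 1.5, p(m) = -1.25 (−); new bracket [1, 1.5]
m = 1.25, p(m) = 0.5625 (+); new bracket [1.25, 1.5]
m = 1.375, p(m) = -0.2969 (−); new bracket [1.25, 1.375]

[1.25, 1.375]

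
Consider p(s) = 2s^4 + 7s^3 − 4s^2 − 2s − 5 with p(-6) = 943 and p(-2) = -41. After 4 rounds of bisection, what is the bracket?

s = -4 gives p = 3, positive; keep [-4, -2]
s = -3 gives p = -62, negative; keep [-4, -3]
s = -3.5 gives p = -47, negative; keep [-4, -3.5]
s = -3.75 gives p = -27.3828, negative; keep [-4, -3.75]

[-4, -3.75]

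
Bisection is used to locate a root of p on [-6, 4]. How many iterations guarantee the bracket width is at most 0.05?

Width after n steps is 10/2^n. Need 2^n ≥ 10/0.05 = 200.
2^7 = 128 < 200 ≤ 2^8 = 256, so n = 8.

8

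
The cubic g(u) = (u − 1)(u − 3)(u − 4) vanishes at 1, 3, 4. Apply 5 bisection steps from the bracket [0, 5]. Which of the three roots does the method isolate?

1

g(2.5) = 1.125 > 0, so the root lies in [0, 2.5]
g(1.25) = 1.203125 > 0, so the root lies in [0, 1.25]
g(0.625) = -3.005859 < 0, so the root lies in [0.625, 1.25]
g(0.9375) = -0.3948 < 0, so the root lies in [0.9375, 1.25]
g(1.09375) = 0.5194 > 0, so the root lies in [0.9375, 1.09375]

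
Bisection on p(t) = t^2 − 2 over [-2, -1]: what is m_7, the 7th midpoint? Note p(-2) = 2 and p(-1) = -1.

midpoint -1.5: p = 0.25 > 0 → [-1.5, -1]
midpoint -1.25: p = -0.4375 < 0 → [-1.5, -1.25]
midpoint -1.375: p = -0.109375 < 0 → [-1.5, -1.375]
midpoint -1.4375: p = 0.0664 > 0 → [-1.4375, -1.375]
midpoint -1.40625: p = -0.0225 < 0 → [-1.4375, -1.40625]
midpoint -1.421875: p = 0.0217 > 0 → [-1.421875, -1.40625]
midpoint -1.4140625: p = -0.0004 < 0 → [-1.421875, -1.4140625]

-1.4140625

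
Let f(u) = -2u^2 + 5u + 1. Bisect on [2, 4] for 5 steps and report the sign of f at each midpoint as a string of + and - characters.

-+-+-

midpoint 3: f = -2 < 0 → [2, 3]
midpoint 2.5: f = 1 > 0 → [2.5, 3]
midpoint 2.75: f = -0.375 < 0 → [2.5, 2.75]
midpoint 2.625: f = 0.3438 > 0 → [2.625, 2.75]
midpoint 2.6875: f = -0.0078 < 0 → [2.625, 2.6875]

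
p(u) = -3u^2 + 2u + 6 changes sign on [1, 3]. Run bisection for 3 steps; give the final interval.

p(2) = -2 < 0, so the root lies in [1, 2]
p(1.5) = 2.25 > 0, so the root lies in [1.5, 2]
p(1.75) = 0.3125 > 0, so the root lies in [1.75, 2]

[1.75, 2]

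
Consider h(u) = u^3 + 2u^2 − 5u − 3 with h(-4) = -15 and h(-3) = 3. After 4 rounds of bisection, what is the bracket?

h(-3.5) = -3.875 < 0, so the root lies in [-3.5, -3]
h(-3.25) = 0.046875 > 0, so the root lies in [-3.5, -3.25]
h(-3.375) = -1.787109 < 0, so the root lies in [-3.375, -3.25]
h(-3.3125) = -0.8391 < 0, so the root lies in [-3.3125, -3.25]

[-3.3125, -3.25]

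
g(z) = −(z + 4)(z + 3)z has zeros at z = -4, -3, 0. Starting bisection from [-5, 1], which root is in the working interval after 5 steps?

z = -2 gives g = 4, positive; keep [-2, 1]
z = -0.5 gives g = 4.375, positive; keep [-0.5, 1]
z = 0.25 gives g = -3.453125, negative; keep [-0.5, 0.25]
z = -0.125 gives g = 1.3926, positive; keep [-0.125, 0.25]
z = 0.0625 gives g = -0.7776, negative; keep [-0.125, 0.0625]

0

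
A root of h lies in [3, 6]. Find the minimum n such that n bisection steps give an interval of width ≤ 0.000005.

Width after n steps is 3/2^n. Need 2^n ≥ 3/0.000005 = 600000.
2^19 = 524288 < 600000 ≤ 2^20 = 1048576, so n = 20.

20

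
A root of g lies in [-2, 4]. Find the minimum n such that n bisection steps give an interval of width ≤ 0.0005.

14

Width after n steps is 6/2^n. Need 2^n ≥ 6/0.0005 = 12000.
2^13 = 8192 < 12000 ≤ 2^14 = 16384, so n = 14.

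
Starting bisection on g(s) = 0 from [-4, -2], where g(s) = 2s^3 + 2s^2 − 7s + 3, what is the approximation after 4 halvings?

g(-3) = -12 < 0, so the root lies in [-3, -2]
g(-2.5) = 1.75 > 0, so the root lies in [-3, -2.5]
g(-2.75) = -4.21875 < 0, so the root lies in [-2.75, -2.5]
g(-2.625) = -1.0195 < 0, so the root lies in [-2.625, -2.5]

-2.625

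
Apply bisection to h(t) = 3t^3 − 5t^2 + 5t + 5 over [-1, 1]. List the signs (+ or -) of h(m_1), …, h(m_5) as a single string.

++--+

m = 0, h(m) = 5 (+); new bracket [-1, 0]
m = -0.5, h(m) = 0.875 (+); new bracket [-1, -0.5]
m = -0.75, h(m) = -2.828125 (−); new bracket [-0.75, -0.5]
m = -0.625, h(m) = -0.8105 (−); new bracket [-0.625, -0.5]
m = -0.5625, h(m) = 0.0715 (+); new bracket [-0.625, -0.5625]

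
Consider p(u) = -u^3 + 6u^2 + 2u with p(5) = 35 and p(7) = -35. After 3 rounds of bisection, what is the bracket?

[6.25, 6.5]

p(6) = 12 > 0, so the root lies in [6, 7]
p(6.5) = -8.125 < 0, so the root lies in [6, 6.5]
p(6.25) = 2.734375 > 0, so the root lies in [6.25, 6.5]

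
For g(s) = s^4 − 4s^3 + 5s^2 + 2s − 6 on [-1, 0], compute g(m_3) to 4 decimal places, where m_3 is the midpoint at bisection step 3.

s = -0.5 gives g = -5.1875, negative; keep [-1, -0.5]
s = -0.75 gives g = -2.683594, negative; keep [-1, -0.75]
s = -0.875 gives g = -0.656006, negative; keep [-1, -0.875]

-0.6560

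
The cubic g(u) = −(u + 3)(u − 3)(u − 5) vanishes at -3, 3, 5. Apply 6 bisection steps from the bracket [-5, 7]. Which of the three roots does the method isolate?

-3

g(1) = -32 < 0, so the root lies in [-5, 1]
g(-2) = -35 < 0, so the root lies in [-5, -2]
g(-3.5) = 27.625 > 0, so the root lies in [-3.5, -2]
g(-2.75) = -11.1406 < 0, so the root lies in [-3.5, -2.75]
g(-3.125) = 6.2207 > 0, so the root lies in [-3.125, -2.75]
g(-2.9375) = -2.9456 < 0, so the root lies in [-3.125, -2.9375]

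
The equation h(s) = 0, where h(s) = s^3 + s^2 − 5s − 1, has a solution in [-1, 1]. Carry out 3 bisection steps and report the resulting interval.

s = 0 gives h = -1, negative; keep [-1, 0]
s = -0.5 gives h = 1.625, positive; keep [-0.5, 0]
s = -0.25 gives h = 0.296875, positive; keep [-0.25, 0]

[-0.25, 0]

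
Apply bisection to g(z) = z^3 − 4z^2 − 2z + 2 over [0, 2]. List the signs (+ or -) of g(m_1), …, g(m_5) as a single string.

-+---

z = 1 gives g = -3, negative; keep [0, 1]
z = 0.5 gives g = 0.125, positive; keep [0.5, 1]
z = 0.75 gives g = -1.328125, negative; keep [0.5, 0.75]
z = 0.625 gives g = -0.5684, negative; keep [0.5, 0.625]
z = 0.5625 gives g = -0.2126, negative; keep [0.5, 0.5625]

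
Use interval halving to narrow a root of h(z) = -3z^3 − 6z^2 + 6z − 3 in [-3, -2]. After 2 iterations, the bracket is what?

m = -2.5, h(m) = -8.625 (−); new bracket [-3, -2.5]
m = -2.75, h(m) = -2.484375 (−); new bracket [-3, -2.75]

[-3, -2.75]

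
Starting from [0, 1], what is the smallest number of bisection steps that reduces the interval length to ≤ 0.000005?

18

Width after n steps is 1/2^n. Need 2^n ≥ 1/0.000005 = 200000.
2^17 = 131072 < 200000 ≤ 2^18 = 262144, so n = 18.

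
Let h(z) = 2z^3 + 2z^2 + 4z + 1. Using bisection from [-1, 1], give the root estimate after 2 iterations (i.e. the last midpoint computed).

-0.5

midpoint 0: h = 1 > 0 → [-1, 0]
midpoint -0.5: h = -0.75 < 0 → [-0.5, 0]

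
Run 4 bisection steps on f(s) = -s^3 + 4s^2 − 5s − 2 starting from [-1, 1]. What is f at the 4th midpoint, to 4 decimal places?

0.4902

s = 0 gives f = -2, negative; keep [-1, 0]
s = -0.5 gives f = 1.625, positive; keep [-0.5, 0]
s = -0.25 gives f = -0.484375, negative; keep [-0.5, -0.25]
s = -0.375 gives f = 0.4902, positive; keep [-0.375, -0.25]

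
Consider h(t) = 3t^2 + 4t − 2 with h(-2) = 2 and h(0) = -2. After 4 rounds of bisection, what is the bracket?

[-1.75, -1.625]

h(-1) = -3 < 0, so the root lies in [-2, -1]
h(-1.5) = -1.25 < 0, so the root lies in [-2, -1.5]
h(-1.75) = 0.1875 > 0, so the root lies in [-1.75, -1.5]
h(-1.625) = -0.5781 < 0, so the root lies in [-1.75, -1.625]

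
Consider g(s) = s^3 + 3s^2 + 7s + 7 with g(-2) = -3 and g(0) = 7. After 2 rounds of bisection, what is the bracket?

[-1.5, -1]

s = -1 gives g = 2, positive; keep [-2, -1]
s = -1.5 gives g = -0.125, negative; keep [-1.5, -1]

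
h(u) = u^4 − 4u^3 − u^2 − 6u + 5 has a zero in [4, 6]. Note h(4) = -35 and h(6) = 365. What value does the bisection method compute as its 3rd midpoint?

u = 5 gives h = 75, positive; keep [4, 5]
u = 4.5 gives h = 3.3125, positive; keep [4, 4.5]
u = 4.25 gives h = -19.371094, negative; keep [4.25, 4.5]

4.25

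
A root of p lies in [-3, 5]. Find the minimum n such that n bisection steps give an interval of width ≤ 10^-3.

Width after n steps is 8/2^n. Need 2^n ≥ 8/10^-3 = 8000.
2^12 = 4096 < 8000 ≤ 2^13 = 8192, so n = 13.

13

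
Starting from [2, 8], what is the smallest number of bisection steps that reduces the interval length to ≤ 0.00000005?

Width after n steps is 6/2^n. Need 2^n ≥ 6/0.00000005 = 120000000.
2^26 = 67108864 < 120000000 ≤ 2^27 = 134217728, so n = 27.

27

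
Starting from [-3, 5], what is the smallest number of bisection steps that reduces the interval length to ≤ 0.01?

10

Width after n steps is 8/2^n. Need 2^n ≥ 8/0.01 = 800.
2^9 = 512 < 800 ≤ 2^10 = 1024, so n = 10.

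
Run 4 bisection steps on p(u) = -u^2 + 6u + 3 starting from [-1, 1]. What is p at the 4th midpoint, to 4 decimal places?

0.6094

m = 0, p(m) = 3 (+); new bracket [-1, 0]
m = -0.5, p(m) = -0.25 (−); new bracket [-0.5, 0]
m = -0.25, p(m) = 1.4375 (+); new bracket [-0.5, -0.25]
m = -0.375, p(m) = 0.6094 (+); new bracket [-0.5, -0.375]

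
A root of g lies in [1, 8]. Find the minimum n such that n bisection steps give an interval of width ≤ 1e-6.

23

Width after n steps is 7/2^n. Need 2^n ≥ 7/1e-6 = 7000000.
2^22 = 4194304 < 7000000 ≤ 2^23 = 8388608, so n = 23.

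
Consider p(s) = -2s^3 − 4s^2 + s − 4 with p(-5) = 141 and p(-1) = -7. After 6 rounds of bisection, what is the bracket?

[-2.5625, -2.5]

midpoint -3: p = 11 > 0 → [-3, -1]
midpoint -2: p = -6 < 0 → [-3, -2]
midpoint -2.5: p = -0.25 < 0 → [-3, -2.5]
midpoint -2.75: p = 4.5938 > 0 → [-2.75, -2.5]
midpoint -2.625: p = 1.9883 > 0 → [-2.625, -2.5]
midpoint -2.5625: p = 0.8247 > 0 → [-2.5625, -2.5]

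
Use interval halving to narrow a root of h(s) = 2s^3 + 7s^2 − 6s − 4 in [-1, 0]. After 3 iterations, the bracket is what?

midpoint -0.5: h = 0.5 > 0 → [-0.5, 0]
midpoint -0.25: h = -2.09375 < 0 → [-0.5, -0.25]
midpoint -0.375: h = -0.871094 < 0 → [-0.5, -0.375]

[-0.5, -0.375]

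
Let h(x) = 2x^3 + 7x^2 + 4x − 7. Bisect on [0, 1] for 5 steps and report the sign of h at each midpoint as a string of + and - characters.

x = 0.5 gives h = -3, negative; keep [0.5, 1]
x = 0.75 gives h = 0.78125, positive; keep [0.5, 0.75]
x = 0.625 gives h = -1.277344, negative; keep [0.625, 0.75]
x = 0.6875 gives h = -0.2915, negative; keep [0.6875, 0.75]
x = 0.71875 gives h = 0.2338, positive; keep [0.6875, 0.71875]

-+--+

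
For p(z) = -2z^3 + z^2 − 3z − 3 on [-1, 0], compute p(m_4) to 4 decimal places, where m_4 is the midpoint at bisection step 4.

0.1851

midpoint -0.5: p = -1 < 0 → [-1, -0.5]
midpoint -0.75: p = 0.65625 > 0 → [-0.75, -0.5]
midpoint -0.625: p = -0.246094 < 0 → [-0.75, -0.625]
midpoint -0.6875: p = 0.1851 > 0 → [-0.6875, -0.625]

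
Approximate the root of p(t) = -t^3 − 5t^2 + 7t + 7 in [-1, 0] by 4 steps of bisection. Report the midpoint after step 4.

-0.6875

t = -0.5 gives p = 2.375, positive; keep [-1, -0.5]
t = -0.75 gives p = -0.640625, negative; keep [-0.75, -0.5]
t = -0.625 gives p = 0.916016, positive; keep [-0.75, -0.625]
t = -0.6875 gives p = 0.1492, positive; keep [-0.75, -0.6875]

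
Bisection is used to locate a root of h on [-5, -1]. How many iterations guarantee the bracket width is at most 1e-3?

12

Width after n steps is 4/2^n. Need 2^n ≥ 4/1e-3 = 4000.
2^11 = 2048 < 4000 ≤ 2^12 = 4096, so n = 12.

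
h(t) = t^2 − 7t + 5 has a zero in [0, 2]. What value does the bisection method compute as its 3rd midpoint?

0.75

m = 1, h(m) = -1 (−); new bracket [0, 1]
m = 0.5, h(m) = 1.75 (+); new bracket [0.5, 1]
m = 0.75, h(m) = 0.3125 (+); new bracket [0.75, 1]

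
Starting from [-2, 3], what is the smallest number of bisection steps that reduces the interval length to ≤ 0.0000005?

Width after n steps is 5/2^n. Need 2^n ≥ 5/0.0000005 = 10000000.
2^23 = 8388608 < 10000000 ≤ 2^24 = 16777216, so n = 24.

24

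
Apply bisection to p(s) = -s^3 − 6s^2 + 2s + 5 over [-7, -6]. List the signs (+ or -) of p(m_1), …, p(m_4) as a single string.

s = -6.5 gives p = 13.125, positive; keep [-6.5, -6]
s = -6.25 gives p = 2.265625, positive; keep [-6.25, -6]
s = -6.125 gives p = -2.560547, negative; keep [-6.25, -6.125]
s = -6.1875 gives p = -0.1965, negative; keep [-6.25, -6.1875]

++--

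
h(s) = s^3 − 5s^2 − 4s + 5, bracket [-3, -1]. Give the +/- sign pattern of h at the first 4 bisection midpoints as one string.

--+-

s = -2 gives h = -15, negative; keep [-2, -1]
s = -1.5 gives h = -3.625, negative; keep [-1.5, -1]
s = -1.25 gives h = 0.234375, positive; keep [-1.5, -1.25]
s = -1.375 gives h = -1.5527, negative; keep [-1.375, -1.25]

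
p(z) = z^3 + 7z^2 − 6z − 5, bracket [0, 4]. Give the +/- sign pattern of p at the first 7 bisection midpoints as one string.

+-++---

z = 2 gives p = 19, positive; keep [0, 2]
z = 1 gives p = -3, negative; keep [1, 2]
z = 1.5 gives p = 5.125, positive; keep [1, 1.5]
z = 1.25 gives p = 0.3906, positive; keep [1, 1.25]
z = 1.125 gives p = -1.4668, negative; keep [1.125, 1.25]
z = 1.1875 gives p = -0.5793, negative; keep [1.1875, 1.25]
z = 1.21875 gives p = -0.1048, negative; keep [1.21875, 1.25]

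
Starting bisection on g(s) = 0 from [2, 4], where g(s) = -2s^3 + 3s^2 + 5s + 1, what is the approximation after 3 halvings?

s = 3 gives g = -11, negative; keep [2, 3]
s = 2.5 gives g = 1, positive; keep [2.5, 3]
s = 2.75 gives g = -4.15625, negative; keep [2.5, 2.75]

2.75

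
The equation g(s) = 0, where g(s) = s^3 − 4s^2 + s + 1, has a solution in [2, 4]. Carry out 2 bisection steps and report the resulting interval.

[3.5, 4]

m = 3, g(m) = -5 (−); new bracket [3, 4]
m = 3.5, g(m) = -1.625 (−); new bracket [3.5, 4]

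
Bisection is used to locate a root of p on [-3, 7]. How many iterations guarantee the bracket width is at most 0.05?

Width after n steps is 10/2^n. Need 2^n ≥ 10/0.05 = 200.
2^7 = 128 < 200 ≤ 2^8 = 256, so n = 8.

8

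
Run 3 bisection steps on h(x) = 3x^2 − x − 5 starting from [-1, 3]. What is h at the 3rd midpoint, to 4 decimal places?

x = 1 gives h = -3, negative; keep [1, 3]
x = 2 gives h = 5, positive; keep [1, 2]
x = 1.5 gives h = 0.25, positive; keep [1, 1.5]

0.2500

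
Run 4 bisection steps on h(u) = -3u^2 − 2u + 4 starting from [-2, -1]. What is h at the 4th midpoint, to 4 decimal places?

m = -1.5, h(m) = 0.25 (+); new bracket [-2, -1.5]
m = -1.75, h(m) = -1.6875 (−); new bracket [-1.75, -1.5]
m = -1.625, h(m) = -0.671875 (−); new bracket [-1.625, -1.5]
m = -1.5625, h(m) = -0.1992 (−); new bracket [-1.5625, -1.5]

-0.1992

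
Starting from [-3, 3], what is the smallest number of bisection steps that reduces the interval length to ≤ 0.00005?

17

Width after n steps is 6/2^n. Need 2^n ≥ 6/0.00005 = 120000.
2^16 = 65536 < 120000 ≤ 2^17 = 131072, so n = 17.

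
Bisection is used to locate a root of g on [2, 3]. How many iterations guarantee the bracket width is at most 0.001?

Width after n steps is 1/2^n. Need 2^n ≥ 1/0.001 = 1000.
2^9 = 512 < 1000 ≤ 2^10 = 1024, so n = 10.

10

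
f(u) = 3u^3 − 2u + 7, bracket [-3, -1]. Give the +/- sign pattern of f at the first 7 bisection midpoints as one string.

--+++++

u = -2 gives f = -13, negative; keep [-2, -1]
u = -1.5 gives f = -0.125, negative; keep [-1.5, -1]
u = -1.25 gives f = 3.640625, positive; keep [-1.5, -1.25]
u = -1.375 gives f = 1.9512, positive; keep [-1.5, -1.375]
u = -1.4375 gives f = 0.9636, positive; keep [-1.5, -1.4375]
u = -1.46875 gives f = 0.4322, positive; keep [-1.5, -1.46875]
u = -1.484375 gives f = 0.1569, positive; keep [-1.5, -1.484375]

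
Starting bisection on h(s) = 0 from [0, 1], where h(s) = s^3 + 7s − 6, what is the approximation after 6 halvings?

s = 0.5 gives h = -2.375, negative; keep [0.5, 1]
s = 0.75 gives h = -0.328125, negative; keep [0.75, 1]
s = 0.875 gives h = 0.794922, positive; keep [0.75, 0.875]
s = 0.8125 gives h = 0.2239, positive; keep [0.75, 0.8125]
s = 0.78125 gives h = -0.0544, negative; keep [0.78125, 0.8125]
s = 0.796875 gives h = 0.0841, positive; keep [0.78125, 0.796875]

0.796875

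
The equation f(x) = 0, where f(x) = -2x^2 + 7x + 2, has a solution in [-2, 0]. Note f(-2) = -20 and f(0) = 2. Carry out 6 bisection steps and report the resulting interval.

m = -1, f(m) = -7 (−); new bracket [-1, 0]
m = -0.5, f(m) = -2 (−); new bracket [-0.5, 0]
m = -0.25, f(m) = 0.125 (+); new bracket [-0.5, -0.25]
m = -0.375, f(m) = -0.9062 (−); new bracket [-0.375, -0.25]
m = -0.3125, f(m) = -0.3828 (−); new bracket [-0.3125, -0.25]
m = -0.28125, f(m) = -0.127 (−); new bracket [-0.28125, -0.25]

[-0.28125, -0.25]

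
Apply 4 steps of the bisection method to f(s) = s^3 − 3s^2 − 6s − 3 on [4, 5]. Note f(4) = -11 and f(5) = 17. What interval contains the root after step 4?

f(4.5) = 0.375 > 0, so the root lies in [4, 4.5]
f(4.25) = -5.921875 < 0, so the root lies in [4.25, 4.5]
f(4.375) = -2.931641 < 0, so the root lies in [4.375, 4.5]
f(4.4375) = -1.3186 < 0, so the root lies in [4.4375, 4.5]

[4.4375, 4.5]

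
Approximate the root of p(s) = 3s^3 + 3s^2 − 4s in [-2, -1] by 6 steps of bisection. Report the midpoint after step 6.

midpoint -1.5: p = 2.625 > 0 → [-2, -1.5]
midpoint -1.75: p = 0.109375 > 0 → [-2, -1.75]
midpoint -1.875: p = -1.728516 < 0 → [-1.875, -1.75]
midpoint -1.8125: p = -0.7576 < 0 → [-1.8125, -1.75]
midpoint -1.78125: p = -0.3114 < 0 → [-1.78125, -1.75]
midpoint -1.765625: p = -0.0979 < 0 → [-1.765625, -1.75]

-1.765625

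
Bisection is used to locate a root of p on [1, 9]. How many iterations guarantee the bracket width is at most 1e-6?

Width after n steps is 8/2^n. Need 2^n ≥ 8/1e-6 = 8000000.
2^22 = 4194304 < 8000000 ≤ 2^23 = 8388608, so n = 23.

23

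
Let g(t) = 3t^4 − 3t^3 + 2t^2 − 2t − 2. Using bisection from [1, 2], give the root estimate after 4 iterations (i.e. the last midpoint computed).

1.1875

g(1.5) = 4.5625 > 0, so the root lies in [1, 1.5]
g(1.25) = 0.089844 > 0, so the root lies in [1, 1.25]
g(1.125) = -1.184814 < 0, so the root lies in [1.125, 1.25]
g(1.1875) = -0.6127 < 0, so the root lies in [1.1875, 1.25]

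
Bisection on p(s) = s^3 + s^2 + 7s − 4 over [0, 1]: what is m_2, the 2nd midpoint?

0.75

m = 0.5, p(m) = -0.125 (−); new bracket [0.5, 1]
m = 0.75, p(m) = 2.234375 (+); new bracket [0.5, 0.75]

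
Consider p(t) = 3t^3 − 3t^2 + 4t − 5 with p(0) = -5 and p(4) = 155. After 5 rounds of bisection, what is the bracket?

[1.125, 1.25]

p(2) = 15 > 0, so the root lies in [0, 2]
p(1) = -1 < 0, so the root lies in [1, 2]
p(1.5) = 4.375 > 0, so the root lies in [1, 1.5]
p(1.25) = 1.1719 > 0, so the root lies in [1, 1.25]
p(1.125) = -0.0254 < 0, so the root lies in [1.125, 1.25]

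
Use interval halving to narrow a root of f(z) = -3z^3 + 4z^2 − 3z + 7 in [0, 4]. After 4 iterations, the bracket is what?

[1.5, 1.75]

m = 2, f(m) = -7 (−); new bracket [0, 2]
m = 1, f(m) = 5 (+); new bracket [1, 2]
m = 1.5, f(m) = 1.375 (+); new bracket [1.5, 2]
m = 1.75, f(m) = -2.0781 (−); new bracket [1.5, 1.75]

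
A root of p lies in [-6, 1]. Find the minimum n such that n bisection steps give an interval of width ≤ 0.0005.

14

Width after n steps is 7/2^n. Need 2^n ≥ 7/0.0005 = 14000.
2^13 = 8192 < 14000 ≤ 2^14 = 16384, so n = 14.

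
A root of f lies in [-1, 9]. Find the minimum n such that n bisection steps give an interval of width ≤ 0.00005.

Width after n steps is 10/2^n. Need 2^n ≥ 10/0.00005 = 200000.
2^17 = 131072 < 200000 ≤ 2^18 = 262144, so n = 18.

18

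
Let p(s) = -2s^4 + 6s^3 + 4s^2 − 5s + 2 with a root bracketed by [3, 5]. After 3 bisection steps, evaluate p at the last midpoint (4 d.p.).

10.8359

m = 4, p(m) = -82 (−); new bracket [3, 4]
m = 3.5, p(m) = -9.375 (−); new bracket [3, 3.5]
m = 3.25, p(m) = 10.835938 (+); new bracket [3.25, 3.5]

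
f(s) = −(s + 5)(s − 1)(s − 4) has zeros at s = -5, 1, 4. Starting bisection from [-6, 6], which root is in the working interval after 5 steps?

-5

m = 0, f(m) = -20 (−); new bracket [-6, 0]
m = -3, f(m) = -56 (−); new bracket [-6, -3]
m = -4.5, f(m) = -23.375 (−); new bracket [-6, -4.5]
m = -5.25, f(m) = 14.4531 (+); new bracket [-5.25, -4.5]
m = -4.875, f(m) = -6.5176 (−); new bracket [-5.25, -4.875]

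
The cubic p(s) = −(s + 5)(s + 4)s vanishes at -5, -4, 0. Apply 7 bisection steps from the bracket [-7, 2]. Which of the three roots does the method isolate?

0

m = -2.5, p(m) = 9.375 (+); new bracket [-2.5, 2]
m = -0.25, p(m) = 4.453125 (+); new bracket [-0.25, 2]
m = 0.875, p(m) = -25.060547 (−); new bracket [-0.25, 0.875]
m = 0.3125, p(m) = -7.1594 (−); new bracket [-0.25, 0.3125]
m = 0.03125, p(m) = -0.6338 (−); new bracket [-0.25, 0.03125]
m = -0.109375, p(m) = 2.0811 (+); new bracket [-0.109375, 0.03125]
m = -0.0390625, p(m) = 0.7676 (+); new bracket [-0.0390625, 0.03125]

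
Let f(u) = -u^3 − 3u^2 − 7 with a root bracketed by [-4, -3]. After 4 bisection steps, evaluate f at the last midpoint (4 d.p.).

0.1389

midpoint -3.5: f = -0.875 < 0 → [-4, -3.5]
midpoint -3.75: f = 3.546875 > 0 → [-3.75, -3.5]
midpoint -3.625: f = 1.212891 > 0 → [-3.625, -3.5]
midpoint -3.5625: f = 0.1389 > 0 → [-3.5625, -3.5]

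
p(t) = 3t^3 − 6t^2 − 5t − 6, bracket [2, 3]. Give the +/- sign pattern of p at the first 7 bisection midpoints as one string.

--+-+--

m = 2.5, p(m) = -9.125 (−); new bracket [2.5, 3]
m = 2.75, p(m) = -2.734375 (−); new bracket [2.75, 3]
m = 2.875, p(m) = 1.322266 (+); new bracket [2.75, 2.875]
m = 2.8125, p(m) = -0.7815 (−); new bracket [2.8125, 2.875]
m = 2.84375, p(m) = 0.2513 (+); new bracket [2.8125, 2.84375]
m = 2.828125, p(m) = -0.2699 (−); new bracket [2.828125, 2.84375]
m = 2.8359375, p(m) = -0.0105 (−); new bracket [2.8359375, 2.84375]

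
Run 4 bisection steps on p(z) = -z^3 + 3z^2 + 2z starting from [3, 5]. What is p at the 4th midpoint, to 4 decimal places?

m = 4, p(m) = -8 (−); new bracket [3, 4]
m = 3.5, p(m) = 0.875 (+); new bracket [3.5, 4]
m = 3.75, p(m) = -3.046875 (−); new bracket [3.5, 3.75]
m = 3.625, p(m) = -0.9629 (−); new bracket [3.5, 3.625]

-0.9629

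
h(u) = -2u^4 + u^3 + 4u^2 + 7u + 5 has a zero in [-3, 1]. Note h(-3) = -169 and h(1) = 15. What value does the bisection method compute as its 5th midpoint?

h(-1) = -1 < 0, so the root lies in [-1, 1]
h(0) = 5 > 0, so the root lies in [-1, 0]
h(-0.5) = 2.25 > 0, so the root lies in [-1, -0.5]
h(-0.75) = 0.9453 > 0, so the root lies in [-1, -0.75]
h(-0.875) = 0.0952 > 0, so the root lies in [-1, -0.875]

-0.875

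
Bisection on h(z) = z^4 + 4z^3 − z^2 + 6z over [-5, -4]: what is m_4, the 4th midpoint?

-4.5625

h(-4.5) = -1.6875 < 0, so the root lies in [-5, -4.5]
h(-4.75) = 29.316406 > 0, so the root lies in [-4.75, -4.5]
h(-4.625) = 12.69165 > 0, so the root lies in [-4.625, -4.5]
h(-4.5625) = 5.2319 > 0, so the root lies in [-4.5625, -4.5]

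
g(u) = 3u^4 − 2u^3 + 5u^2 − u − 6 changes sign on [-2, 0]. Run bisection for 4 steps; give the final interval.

u = -1 gives g = 5, positive; keep [-1, 0]
u = -0.5 gives g = -3.8125, negative; keep [-1, -0.5]
u = -0.75 gives g = -0.644531, negative; keep [-1, -0.75]
u = -0.875 gives g = 1.8015, positive; keep [-0.875, -0.75]

[-0.875, -0.75]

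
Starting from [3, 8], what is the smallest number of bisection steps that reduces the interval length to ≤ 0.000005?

Width after n steps is 5/2^n. Need 2^n ≥ 5/0.000005 = 1000000.
2^19 = 524288 < 1000000 ≤ 2^20 = 1048576, so n = 20.

20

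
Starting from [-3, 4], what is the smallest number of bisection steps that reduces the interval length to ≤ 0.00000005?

28

Width after n steps is 7/2^n. Need 2^n ≥ 7/0.00000005 = 140000000.
2^27 = 134217728 < 140000000 ≤ 2^28 = 268435456, so n = 28.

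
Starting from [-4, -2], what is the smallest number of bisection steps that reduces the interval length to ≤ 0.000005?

19

Width after n steps is 2/2^n. Need 2^n ≥ 2/0.000005 = 400000.
2^18 = 262144 < 400000 ≤ 2^19 = 524288, so n = 19.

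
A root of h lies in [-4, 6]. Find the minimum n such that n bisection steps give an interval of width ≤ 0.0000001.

27

Width after n steps is 10/2^n. Need 2^n ≥ 10/0.0000001 = 100000000.
2^26 = 67108864 < 100000000 ≤ 2^27 = 134217728, so n = 27.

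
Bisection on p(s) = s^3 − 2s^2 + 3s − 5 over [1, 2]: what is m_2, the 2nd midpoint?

m = 1.5, p(m) = -1.625 (−); new bracket [1.5, 2]
m = 1.75, p(m) = -0.515625 (−); new bracket [1.75, 2]

1.75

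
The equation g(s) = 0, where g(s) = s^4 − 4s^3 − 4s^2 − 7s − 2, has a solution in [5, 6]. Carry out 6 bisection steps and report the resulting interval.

midpoint 5.5: g = 88.0625 > 0 → [5, 5.5]
midpoint 5.25: g = 31.878906 > 0 → [5, 5.25]
midpoint 5.125: g = 8.500244 > 0 → [5, 5.125]
midpoint 5.0625: g = -2.0976 < 0 → [5.0625, 5.125]
midpoint 5.09375: g = 3.1129 > 0 → [5.0625, 5.09375]
midpoint 5.078125: g = 0.4857 > 0 → [5.0625, 5.078125]

[5.0625, 5.078125]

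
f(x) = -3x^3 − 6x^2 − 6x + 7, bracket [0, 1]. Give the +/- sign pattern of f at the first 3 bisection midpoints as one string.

+-+

midpoint 0.5: f = 2.125 > 0 → [0.5, 1]
midpoint 0.75: f = -2.140625 < 0 → [0.5, 0.75]
midpoint 0.625: f = 0.173828 > 0 → [0.625, 0.75]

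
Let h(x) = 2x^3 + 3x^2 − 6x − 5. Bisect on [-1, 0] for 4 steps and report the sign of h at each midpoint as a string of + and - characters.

-+--

x = -0.5 gives h = -1.5, negative; keep [-1, -0.5]
x = -0.75 gives h = 0.34375, positive; keep [-0.75, -0.5]
x = -0.625 gives h = -0.566406, negative; keep [-0.75, -0.625]
x = -0.6875 gives h = -0.1069, negative; keep [-0.75, -0.6875]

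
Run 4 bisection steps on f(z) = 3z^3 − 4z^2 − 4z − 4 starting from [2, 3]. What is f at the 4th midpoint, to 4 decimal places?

-0.4880

midpoint 2.5: f = 7.875 > 0 → [2, 2.5]
midpoint 2.25: f = 0.921875 > 0 → [2, 2.25]
midpoint 2.125: f = -1.775391 < 0 → [2.125, 2.25]
midpoint 2.1875: f = -0.488 < 0 → [2.1875, 2.25]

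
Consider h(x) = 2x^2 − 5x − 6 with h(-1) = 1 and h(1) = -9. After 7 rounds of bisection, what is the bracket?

h(0) = -6 < 0, so the root lies in [-1, 0]
h(-0.5) = -3 < 0, so the root lies in [-1, -0.5]
h(-0.75) = -1.125 < 0, so the root lies in [-1, -0.75]
h(-0.875) = -0.0938 < 0, so the root lies in [-1, -0.875]
h(-0.9375) = 0.4453 > 0, so the root lies in [-0.9375, -0.875]
h(-0.90625) = 0.1738 > 0, so the root lies in [-0.90625, -0.875]
h(-0.890625) = 0.0396 > 0, so the root lies in [-0.890625, -0.875]

[-0.890625, -0.875]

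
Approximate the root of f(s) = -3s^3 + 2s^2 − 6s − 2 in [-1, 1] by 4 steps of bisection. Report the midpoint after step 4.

m = 0, f(m) = -2 (−); new bracket [-1, 0]
m = -0.5, f(m) = 1.875 (+); new bracket [-0.5, 0]
m = -0.25, f(m) = -0.328125 (−); new bracket [-0.5, -0.25]
m = -0.375, f(m) = 0.6895 (+); new bracket [-0.375, -0.25]

-0.375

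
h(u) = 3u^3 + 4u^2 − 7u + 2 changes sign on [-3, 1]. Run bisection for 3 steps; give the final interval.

u = -1 gives h = 10, positive; keep [-3, -1]
u = -2 gives h = 8, positive; keep [-3, -2]
u = -2.5 gives h = -2.375, negative; keep [-2.5, -2]

[-2.5, -2]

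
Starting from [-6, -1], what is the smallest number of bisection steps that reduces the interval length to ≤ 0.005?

10

Width after n steps is 5/2^n. Need 2^n ≥ 5/0.005 = 1000.
2^9 = 512 < 1000 ≤ 2^10 = 1024, so n = 10.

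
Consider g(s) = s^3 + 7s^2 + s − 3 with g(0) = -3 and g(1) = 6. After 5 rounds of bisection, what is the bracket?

midpoint 0.5: g = -0.625 < 0 → [0.5, 1]
midpoint 0.75: g = 2.109375 > 0 → [0.5, 0.75]
midpoint 0.625: g = 0.603516 > 0 → [0.5, 0.625]
midpoint 0.5625: g = -0.0447 < 0 → [0.5625, 0.625]
midpoint 0.59375: g = 0.2708 > 0 → [0.5625, 0.59375]

[0.5625, 0.59375]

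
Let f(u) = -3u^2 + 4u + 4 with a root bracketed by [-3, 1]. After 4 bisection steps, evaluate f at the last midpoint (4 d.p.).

midpoint -1: f = -3 < 0 → [-1, 1]
midpoint 0: f = 4 > 0 → [-1, 0]
midpoint -0.5: f = 1.25 > 0 → [-1, -0.5]
midpoint -0.75: f = -0.6875 < 0 → [-0.75, -0.5]

-0.6875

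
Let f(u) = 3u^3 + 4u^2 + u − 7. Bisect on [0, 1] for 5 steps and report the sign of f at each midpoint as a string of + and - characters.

u = 0.5 gives f = -5.125, negative; keep [0.5, 1]
u = 0.75 gives f = -2.734375, negative; keep [0.75, 1]
u = 0.875 gives f = -1.052734, negative; keep [0.875, 1]
u = 0.9375 gives f = -0.075, negative; keep [0.9375, 1]
u = 0.96875 gives f = 0.4501, positive; keep [0.9375, 0.96875]

----+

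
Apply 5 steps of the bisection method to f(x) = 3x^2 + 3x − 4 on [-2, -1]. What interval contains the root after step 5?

[-1.78125, -1.75]

m = -1.5, f(m) = -1.75 (−); new bracket [-2, -1.5]
m = -1.75, f(m) = -0.0625 (−); new bracket [-2, -1.75]
m = -1.875, f(m) = 0.921875 (+); new bracket [-1.875, -1.75]
m = -1.8125, f(m) = 0.418 (+); new bracket [-1.8125, -1.75]
m = -1.78125, f(m) = 0.1748 (+); new bracket [-1.78125, -1.75]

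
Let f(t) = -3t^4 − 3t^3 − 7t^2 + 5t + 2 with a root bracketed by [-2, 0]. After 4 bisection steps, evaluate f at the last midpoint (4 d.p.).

-0.7605

midpoint -1: f = -10 < 0 → [-1, 0]
midpoint -0.5: f = -2.0625 < 0 → [-0.5, 0]
midpoint -0.25: f = 0.347656 > 0 → [-0.5, -0.25]
midpoint -0.375: f = -0.7605 < 0 → [-0.375, -0.25]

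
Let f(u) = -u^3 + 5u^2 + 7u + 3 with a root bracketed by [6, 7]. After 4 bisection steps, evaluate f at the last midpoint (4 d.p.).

0.8489

midpoint 6.5: f = -14.875 < 0 → [6, 6.5]
midpoint 6.25: f = -2.078125 < 0 → [6, 6.25]
midpoint 6.125: f = 3.669922 > 0 → [6.125, 6.25]
midpoint 6.1875: f = 0.8489 > 0 → [6.1875, 6.25]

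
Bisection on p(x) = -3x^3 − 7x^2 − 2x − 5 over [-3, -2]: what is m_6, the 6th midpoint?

midpoint -2.5: p = 3.125 > 0 → [-2.5, -2]
midpoint -2.25: p = -1.765625 < 0 → [-2.5, -2.25]
midpoint -2.375: p = 0.455078 > 0 → [-2.375, -2.25]
midpoint -2.3125: p = -0.7092 < 0 → [-2.375, -2.3125]
midpoint -2.34375: p = -0.1408 < 0 → [-2.375, -2.34375]
midpoint -2.359375: p = 0.1536 > 0 → [-2.359375, -2.34375]

-2.359375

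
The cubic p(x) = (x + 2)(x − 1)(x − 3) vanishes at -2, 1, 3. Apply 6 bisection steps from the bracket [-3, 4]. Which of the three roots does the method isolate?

-2

midpoint 0.5: p = 3.125 > 0 → [-3, 0.5]
midpoint -1.25: p = 7.171875 > 0 → [-3, -1.25]
midpoint -2.125: p = -2.001953 < 0 → [-2.125, -1.25]
midpoint -1.6875: p = 3.9368 > 0 → [-2.125, -1.6875]
midpoint -1.90625: p = 1.3368 > 0 → [-2.125, -1.90625]
midpoint -2.015625: p = -0.2363 < 0 → [-2.015625, -1.90625]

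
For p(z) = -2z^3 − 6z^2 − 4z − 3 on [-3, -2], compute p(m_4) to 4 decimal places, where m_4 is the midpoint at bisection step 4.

0.0659

m = -2.5, p(m) = 0.75 (+); new bracket [-2.5, -2]
m = -2.25, p(m) = -1.59375 (−); new bracket [-2.5, -2.25]
m = -2.375, p(m) = -0.550781 (−); new bracket [-2.5, -2.375]
m = -2.4375, p(m) = 0.0659 (+); new bracket [-2.4375, -2.375]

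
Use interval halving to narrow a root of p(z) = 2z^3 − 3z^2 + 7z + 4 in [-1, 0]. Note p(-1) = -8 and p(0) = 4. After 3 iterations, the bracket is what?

[-0.5, -0.375]

z = -0.5 gives p = -0.5, negative; keep [-0.5, 0]
z = -0.25 gives p = 2.03125, positive; keep [-0.5, -0.25]
z = -0.375 gives p = 0.847656, positive; keep [-0.5, -0.375]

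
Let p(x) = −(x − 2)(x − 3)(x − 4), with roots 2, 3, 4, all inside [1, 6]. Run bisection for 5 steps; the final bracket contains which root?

m = 3.5, p(m) = 0.375 (+); new bracket [3.5, 6]
m = 4.75, p(m) = -3.609375 (−); new bracket [3.5, 4.75]
m = 4.125, p(m) = -0.298828 (−); new bracket [3.5, 4.125]
m = 3.8125, p(m) = 0.2761 (+); new bracket [3.8125, 4.125]
m = 3.96875, p(m) = 0.0596 (+); new bracket [3.96875, 4.125]

4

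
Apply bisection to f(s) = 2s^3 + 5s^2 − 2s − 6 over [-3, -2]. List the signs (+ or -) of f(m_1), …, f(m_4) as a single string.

-++-

midpoint -2.5: f = -1 < 0 → [-2.5, -2]
midpoint -2.25: f = 1.03125 > 0 → [-2.5, -2.25]
midpoint -2.375: f = 0.160156 > 0 → [-2.5, -2.375]
midpoint -2.4375: f = -0.3823 < 0 → [-2.4375, -2.375]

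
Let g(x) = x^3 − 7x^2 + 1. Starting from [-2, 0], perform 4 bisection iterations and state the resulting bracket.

[-0.375, -0.25]

x = -1 gives g = -7, negative; keep [-1, 0]
x = -0.5 gives g = -0.875, negative; keep [-0.5, 0]
x = -0.25 gives g = 0.546875, positive; keep [-0.5, -0.25]
x = -0.375 gives g = -0.0371, negative; keep [-0.375, -0.25]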